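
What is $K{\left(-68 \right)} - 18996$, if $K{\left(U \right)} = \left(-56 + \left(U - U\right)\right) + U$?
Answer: $-19120$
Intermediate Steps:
$K{\left(U \right)} = -56 + U$ ($K{\left(U \right)} = \left(-56 + 0\right) + U = -56 + U$)
$K{\left(-68 \right)} - 18996 = \left(-56 - 68\right) - 18996 = -124 - 18996 = -19120$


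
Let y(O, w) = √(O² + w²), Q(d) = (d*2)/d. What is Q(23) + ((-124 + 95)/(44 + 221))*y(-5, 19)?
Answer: 2 - 29*√386/265 ≈ -0.15004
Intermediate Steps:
Q(d) = 2 (Q(d) = (2*d)/d = 2)
Q(23) + ((-124 + 95)/(44 + 221))*y(-5, 19) = 2 + ((-124 + 95)/(44 + 221))*√((-5)² + 19²) = 2 + (-29/265)*√(25 + 361) = 2 + (-29*1/265)*√386 = 2 - 29*√386/265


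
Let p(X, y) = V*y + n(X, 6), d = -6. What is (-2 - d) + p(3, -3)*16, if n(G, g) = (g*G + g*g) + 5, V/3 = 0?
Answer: 948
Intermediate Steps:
V = 0 (V = 3*0 = 0)
n(G, g) = 5 + g² + G*g (n(G, g) = (G*g + g²) + 5 = (g² + G*g) + 5 = 5 + g² + G*g)
p(X, y) = 41 + 6*X (p(X, y) = 0*y + (5 + 6² + X*6) = 0 + (5 + 36 + 6*X) = 0 + (41 + 6*X) = 41 + 6*X)
(-2 - d) + p(3, -3)*16 = (-2 - 1*(-6)) + (41 + 6*3)*16 = (-2 + 6) + (41 + 18)*16 = 4 + 59*16 = 4 + 944 = 948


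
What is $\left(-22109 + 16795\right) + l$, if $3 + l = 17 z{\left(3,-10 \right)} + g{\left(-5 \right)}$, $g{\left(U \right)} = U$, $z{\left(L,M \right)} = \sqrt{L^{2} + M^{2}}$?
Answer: $-5322 + 17 \sqrt{109} \approx -5144.5$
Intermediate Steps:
$l = -8 + 17 \sqrt{109}$ ($l = -3 - \left(5 - 17 \sqrt{3^{2} + \left(-10\right)^{2}}\right) = -3 - \left(5 - 17 \sqrt{9 + 100}\right) = -3 - \left(5 - 17 \sqrt{109}\right) = -8 + 17 \sqrt{109} \approx 169.49$)
$\left(-22109 + 16795\right) + l = \left(-22109 + 16795\right) - \left(8 - 17 \sqrt{109}\right) = -5314 - \left(8 - 17 \sqrt{109}\right) = -5322 + 17 \sqrt{109}$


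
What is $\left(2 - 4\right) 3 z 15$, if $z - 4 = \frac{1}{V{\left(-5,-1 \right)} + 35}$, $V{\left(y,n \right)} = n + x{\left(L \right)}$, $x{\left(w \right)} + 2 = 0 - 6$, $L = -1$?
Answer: $- \frac{4725}{13} \approx -363.46$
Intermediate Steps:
$x{\left(w \right)} = -8$ ($x{\left(w \right)} = -2 + \left(0 - 6\right) = -2 - 6 = -8$)
$V{\left(y,n \right)} = -8 + n$ ($V{\left(y,n \right)} = n - 8 = -8 + n$)
$z = \frac{105}{26}$ ($z = 4 + \frac{1}{\left(-8 - 1\right) + 35} = 4 + \frac{1}{-9 + 35} = 4 + \frac{1}{26} = \frac{105}{26} \approx 4.0385$)
$\left(2 - 4\right) 3 z 15 = \left(2 - 4\right) 3 \cdot \frac{105}{26} \cdot 15 = \left(-2\right) 3 \cdot \frac{105}{26} \cdot 15 = \left(-6\right) \frac{105}{26} \cdot 15 = \left(- \frac{315}{13}\right) 15 = - \frac{4725}{13}$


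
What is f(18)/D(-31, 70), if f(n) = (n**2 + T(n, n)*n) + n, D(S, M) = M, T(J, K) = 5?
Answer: 216/35 ≈ 6.1714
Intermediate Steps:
f(n) = n**2 + 6*n (f(n) = (n**2 + 5*n) + n = n**2 + 6*n)
f(18)/D(-31, 70) = (18*(6 + 18))/70 = (18*24)*(1/70) = 432*(1/70) = 216/35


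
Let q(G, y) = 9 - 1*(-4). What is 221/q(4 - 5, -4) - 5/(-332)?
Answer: 5649/332 ≈ 17.015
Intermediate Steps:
q(G, y) = 13 (q(G, y) = 9 + 4 = 13)
221/q(4 - 5, -4) - 5/(-332) = 221/13 - 5/(-332) = 221*(1/13) - 5*(-1/332) = 17 + 5/332 = 5649/332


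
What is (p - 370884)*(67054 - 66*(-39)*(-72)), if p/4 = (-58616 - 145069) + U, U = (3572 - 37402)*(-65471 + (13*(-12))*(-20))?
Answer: -997777405692704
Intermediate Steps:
U = 2109334330 (U = -33830*(-65471 - 156*(-20)) = -33830*(-65471 + 3120) = -33830*(-62351) = 2109334330)
p = 8436522580 (p = 4*((-58616 - 145069) + 2109334330) = 4*(-203685 + 2109334330) = 4*2109130645 = 8436522580)
(p - 370884)*(67054 - 66*(-39)*(-72)) = (8436522580 - 370884)*(67054 - 66*(-39)*(-72)) = 8436151696*(67054 + 2574*(-72)) = 8436151696*(67054 - 185328) = 8436151696*(-118274) = -997777405692704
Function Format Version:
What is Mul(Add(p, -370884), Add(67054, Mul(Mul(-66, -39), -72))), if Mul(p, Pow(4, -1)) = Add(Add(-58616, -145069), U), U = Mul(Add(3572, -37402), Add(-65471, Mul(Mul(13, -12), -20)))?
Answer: -997777405692704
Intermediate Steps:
U = 2109334330 (U = Mul(-33830, Add(-65471, Mul(-156, -20))) = Mul(-33830, Add(-65471, 3120)) = Mul(-33830, -62351) = 2109334330)
p = 8436522580 (p = Mul(4, Add(Add(-58616, -145069), 2109334330)) = Mul(4, Add(-203685, 2109334330)) = Mul(4, 2109130645) = 8436522580)
Mul(Add(p, -370884), Add(67054, Mul(Mul(-66, -39), -72))) = Mul(Add(8436522580, -370884), Add(67054, Mul(Mul(-66, -39), -72))) = Mul(8436151696, Add(67054, Mul(2574, -72))) = Mul(8436151696, Add(67054, -185328)) = Mul(8436151696, -118274) = -997777405692704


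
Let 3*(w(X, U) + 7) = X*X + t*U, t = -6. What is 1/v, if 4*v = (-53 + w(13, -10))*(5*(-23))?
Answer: -12/5635 ≈ -0.0021295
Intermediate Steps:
w(X, U) = -7 - 2*U + X²/3 (w(X, U) = -7 + (X*X - 6*U)/3 = -7 + (X² - 6*U)/3 = -7 + (-2*U + X²/3) = -7 - 2*U + X²/3)
v = -5635/12 (v = ((-53 + (-7 - 2*(-10) + (⅓)*13²))*(5*(-23)))/4 = ((-53 + (-7 + 20 + (⅓)*169))*(-115))/4 = ((-53 + (-7 + 20 + 169/3))*(-115))/4 = ((-53 + 208/3)*(-115))/4 = ((49/3)*(-115))/4 = (¼)*(-5635/3) = -5635/12 ≈ -469.58)
1/v = 1/(-5635/12) = -12/5635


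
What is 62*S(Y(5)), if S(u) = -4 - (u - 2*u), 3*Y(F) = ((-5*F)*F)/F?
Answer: -2294/3 ≈ -764.67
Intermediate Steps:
Y(F) = -5*F/3 (Y(F) = (((-5*F)*F)/F)/3 = ((-5*F²)/F)/3 = (-5*F)/3 = -5*F/3)
S(u) = -4 + u (S(u) = -4 - (-1)*u = -4 + u)
62*S(Y(5)) = 62*(-4 - 5/3*5) = 62*(-4 - 25/3) = 62*(-37/3) = -2294/3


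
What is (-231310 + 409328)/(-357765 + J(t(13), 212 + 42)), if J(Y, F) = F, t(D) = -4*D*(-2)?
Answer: -178018/357511 ≈ -0.49794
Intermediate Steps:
t(D) = 8*D
(-231310 + 409328)/(-357765 + J(t(13), 212 + 42)) = (-231310 + 409328)/(-357765 + (212 + 42)) = 178018/(-357765 + 254) = 178018/(-357511) = 178018*(-1/357511) = -178018/357511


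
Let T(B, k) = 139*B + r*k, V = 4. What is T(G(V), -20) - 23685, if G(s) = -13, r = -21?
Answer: -25072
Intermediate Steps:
T(B, k) = -21*k + 139*B (T(B, k) = 139*B - 21*k = -21*k + 139*B)
T(G(V), -20) - 23685 = (-21*(-20) + 139*(-13)) - 23685 = (420 - 1807) - 23685 = -1387 - 23685 = -25072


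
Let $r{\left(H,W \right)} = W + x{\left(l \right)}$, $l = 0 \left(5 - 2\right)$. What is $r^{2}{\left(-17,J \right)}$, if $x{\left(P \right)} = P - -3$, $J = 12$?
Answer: $225$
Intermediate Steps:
$l = 0$ ($l = 0 \cdot 3 = 0$)
$x{\left(P \right)} = 3 + P$ ($x{\left(P \right)} = P + 3 = 3 + P$)
$r{\left(H,W \right)} = 3 + W$ ($r{\left(H,W \right)} = W + \left(3 + 0\right) = W + 3 = 3 + W$)
$r^{2}{\left(-17,J \right)} = \left(3 + 12\right)^{2} = 15^{2} = 225$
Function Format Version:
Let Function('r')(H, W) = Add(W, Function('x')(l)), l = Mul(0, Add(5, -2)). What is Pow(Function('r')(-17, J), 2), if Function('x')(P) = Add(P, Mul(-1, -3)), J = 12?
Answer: 225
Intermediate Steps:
l = 0 (l = Mul(0, 3) = 0)
Function('x')(P) = Add(3, P) (Function('x')(P) = Add(P, 3) = Add(3, P))
Function('r')(H, W) = Add(3, W) (Function('r')(H, W) = Add(W, Add(3, 0)) = Add(W, 3) = Add(3, W))
Pow(Function('r')(-17, J), 2) = Pow(Add(3, 12), 2) = Pow(15, 2) = 225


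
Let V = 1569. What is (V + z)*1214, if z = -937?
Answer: 767248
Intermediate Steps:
(V + z)*1214 = (1569 - 937)*1214 = 632*1214 = 767248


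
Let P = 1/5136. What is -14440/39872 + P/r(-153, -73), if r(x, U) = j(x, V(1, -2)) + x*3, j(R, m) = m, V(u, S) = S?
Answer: -534212033/1475074608 ≈ -0.36216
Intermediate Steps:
P = 1/5136 ≈ 0.00019470
r(x, U) = -2 + 3*x (r(x, U) = -2 + x*3 = -2 + 3*x)
-14440/39872 + P/r(-153, -73) = -14440/39872 + 1/(5136*(-2 + 3*(-153))) = -14440*1/39872 + 1/(5136*(-2 - 459)) = -1805/4984 + (1/5136)/(-461) = -1805/4984 + (1/5136)*(-1/461) = -1805/4984 - 1/2367696 = -534212033/1475074608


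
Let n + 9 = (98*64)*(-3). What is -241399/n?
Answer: 241399/18825 ≈ 12.823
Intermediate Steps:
n = -18825 (n = -9 + (98*64)*(-3) = -9 + 6272*(-3) = -9 - 18816 = -18825)
-241399/n = -241399/(-18825) = -241399*(-1/18825) = 241399/18825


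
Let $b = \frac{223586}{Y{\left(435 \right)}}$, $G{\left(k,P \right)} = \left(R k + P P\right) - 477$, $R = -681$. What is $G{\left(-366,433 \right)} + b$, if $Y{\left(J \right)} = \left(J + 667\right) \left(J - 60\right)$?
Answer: $\frac{90141921043}{206625} \approx 4.3626 \cdot 10^{5}$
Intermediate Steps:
$G{\left(k,P \right)} = -477 + P^{2} - 681 k$ ($G{\left(k,P \right)} = \left(- 681 k + P P\right) - 477 = \left(- 681 k + P^{2}\right) - 477 = \left(P^{2} - 681 k\right) - 477 = -477 + P^{2} - 681 k$)
$Y{\left(J \right)} = \left(-60 + J\right) \left(667 + J\right)$ ($Y{\left(J \right)} = \left(667 + J\right) \left(-60 + J\right) = \left(-60 + J\right) \left(667 + J\right)$)
$b = \frac{111793}{206625}$ ($b = \frac{223586}{-40020 + 435^{2} + 607 \cdot 435} = \frac{223586}{-40020 + 189225 + 264045} = \frac{223586}{413250} = 223586 \cdot \frac{1}{413250} = \frac{111793}{206625} \approx 0.54104$)
$G{\left(-366,433 \right)} + b = \left(-477 + 433^{2} - -249246\right) + \frac{111793}{206625} = \left(-477 + 187489 + 249246\right) + \frac{111793}{206625} = 436258 + \frac{111793}{206625} = \frac{90141921043}{206625}$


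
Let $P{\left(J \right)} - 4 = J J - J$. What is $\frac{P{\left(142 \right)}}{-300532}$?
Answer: $- \frac{10013}{150266} \approx -0.066635$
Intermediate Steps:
$P{\left(J \right)} = 4 + J^{2} - J$ ($P{\left(J \right)} = 4 - \left(J - J J\right) = 4 + \left(J^{2} - J\right) = 4 + J^{2} - J$)
$\frac{P{\left(142 \right)}}{-300532} = \frac{4 + 142^{2} - 142}{-300532} = \left(4 + 20164 - 142\right) \left(- \frac{1}{300532}\right) = 20026 \left(- \frac{1}{300532}\right) = - \frac{10013}{150266}$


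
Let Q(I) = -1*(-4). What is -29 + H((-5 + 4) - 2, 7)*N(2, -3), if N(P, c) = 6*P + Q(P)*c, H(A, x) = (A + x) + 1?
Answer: -29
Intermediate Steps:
Q(I) = 4
H(A, x) = 1 + A + x
N(P, c) = 4*c + 6*P (N(P, c) = 6*P + 4*c = 4*c + 6*P)
-29 + H((-5 + 4) - 2, 7)*N(2, -3) = -29 + (1 + ((-5 + 4) - 2) + 7)*(4*(-3) + 6*2) = -29 + (1 + (-1 - 2) + 7)*(-12 + 12) = -29 + (1 - 3 + 7)*0 = -29 + 5*0 = -29 + 0 = -29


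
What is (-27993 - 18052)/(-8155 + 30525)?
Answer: -9209/4474 ≈ -2.0583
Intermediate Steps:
(-27993 - 18052)/(-8155 + 30525) = -46045/22370 = -46045*1/22370 = -9209/4474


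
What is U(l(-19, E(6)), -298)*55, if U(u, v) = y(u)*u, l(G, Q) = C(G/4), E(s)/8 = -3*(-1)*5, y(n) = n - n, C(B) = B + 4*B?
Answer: 0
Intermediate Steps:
C(B) = 5*B
y(n) = 0
E(s) = 120 (E(s) = 8*(-3*(-1)*5) = 8*(3*5) = 8*15 = 120)
l(G, Q) = 5*G/4 (l(G, Q) = 5*(G/4) = 5*G/4)
U(u, v) = 0 (U(u, v) = 0*u = 0)
U(l(-19, E(6)), -298)*55 = 0*55 = 0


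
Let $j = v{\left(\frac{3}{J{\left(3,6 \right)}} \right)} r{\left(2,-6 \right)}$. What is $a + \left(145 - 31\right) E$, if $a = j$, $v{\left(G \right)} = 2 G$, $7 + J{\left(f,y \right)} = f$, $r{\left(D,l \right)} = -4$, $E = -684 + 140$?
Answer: $-62010$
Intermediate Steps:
$E = -544$
$J{\left(f,y \right)} = -7 + f$
$j = 6$ ($j = 2 \frac{3}{-7 + 3} \left(-4\right) = 2 \frac{3}{-4} \left(-4\right) = 2 \cdot 3 \left(- \frac{1}{4}\right) \left(-4\right) = 2 \left(- \frac{3}{4}\right) \left(-4\right) = \left(- \frac{3}{2}\right) \left(-4\right) = 6$)
$a = 6$
$a + \left(145 - 31\right) E = 6 + \left(145 - 31\right) \left(-544\right) = 6 + 114 \left(-544\right) = 6 - 62016 = -62010$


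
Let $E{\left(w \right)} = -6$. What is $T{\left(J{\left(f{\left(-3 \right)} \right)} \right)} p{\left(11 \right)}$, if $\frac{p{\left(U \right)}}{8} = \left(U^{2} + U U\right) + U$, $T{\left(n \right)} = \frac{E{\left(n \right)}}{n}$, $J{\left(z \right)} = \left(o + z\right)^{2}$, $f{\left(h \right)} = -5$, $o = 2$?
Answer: $- \frac{4048}{3} \approx -1349.3$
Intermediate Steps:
$J{\left(z \right)} = \left(2 + z\right)^{2}$
$T{\left(n \right)} = - \frac{6}{n}$
$p{\left(U \right)} = 8 U + 16 U^{2}$ ($p{\left(U \right)} = 8 \left(\left(U^{2} + U U\right) + U\right) = 8 \left(\left(U^{2} + U^{2}\right) + U\right) = 8 \left(2 U^{2} + U\right) = 8 \left(U + 2 U^{2}\right) = 8 U + 16 U^{2}$)
$T{\left(J{\left(f{\left(-3 \right)} \right)} \right)} p{\left(11 \right)} = - \frac{6}{\left(2 - 5\right)^{2}} \cdot 8 \cdot 11 \left(1 + 2 \cdot 11\right) = - \frac{6}{\left(-3\right)^{2}} \cdot 8 \cdot 11 \left(1 + 22\right) = - \frac{6}{9} \cdot 8 \cdot 11 \cdot 23 = \left(-6\right) \frac{1}{9} \cdot 2024 = \left(- \frac{2}{3}\right) 2024 = - \frac{4048}{3}$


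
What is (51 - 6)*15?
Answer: 675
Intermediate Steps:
(51 - 6)*15 = 45*15 = 675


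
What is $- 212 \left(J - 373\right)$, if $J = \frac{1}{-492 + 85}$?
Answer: $\frac{32184144}{407} \approx 79077.0$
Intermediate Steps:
$J = - \frac{1}{407}$ ($J = \frac{1}{-407} = - \frac{1}{407} \approx -0.002457$)
$- 212 \left(J - 373\right) = - 212 \left(- \frac{1}{407} - 373\right) = \left(-212\right) \left(- \frac{151812}{407}\right) = \frac{32184144}{407}$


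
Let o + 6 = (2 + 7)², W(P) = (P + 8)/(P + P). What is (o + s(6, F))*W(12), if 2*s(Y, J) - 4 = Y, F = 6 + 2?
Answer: 200/3 ≈ 66.667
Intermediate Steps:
F = 8
s(Y, J) = 2 + Y/2
W(P) = (8 + P)/(2*P) (W(P) = (8 + P)/((2*P)) = (8 + P)*(1/(2*P)) = (8 + P)/(2*P))
o = 75 (o = -6 + (2 + 7)² = -6 + 9² = -6 + 81 = 75)
(o + s(6, F))*W(12) = (75 + (2 + (½)*6))*((½)*(8 + 12)/12) = (75 + (2 + 3))*((½)*(1/12)*20) = (75 + 5)*(⅚) = 80*(⅚) = 200/3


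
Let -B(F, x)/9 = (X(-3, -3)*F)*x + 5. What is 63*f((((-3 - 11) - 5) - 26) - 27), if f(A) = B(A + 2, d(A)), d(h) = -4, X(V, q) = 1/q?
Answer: 50085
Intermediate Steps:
B(F, x) = -45 + 3*F*x (B(F, x) = -9*((F/(-3))*x + 5) = -9*((-F/3)*x + 5) = -9*(-F*x/3 + 5) = -9*(5 - F*x/3) = -45 + 3*F*x)
f(A) = -69 - 12*A (f(A) = -45 + 3*(A + 2)*(-4) = -45 + 3*(2 + A)*(-4) = -45 + (-24 - 12*A) = -69 - 12*A)
63*f((((-3 - 11) - 5) - 26) - 27) = 63*(-69 - 12*((((-3 - 11) - 5) - 26) - 27)) = 63*(-69 - 12*(((-14 - 5) - 26) - 27)) = 63*(-69 - 12*((-19 - 26) - 27)) = 63*(-69 - 12*(-45 - 27)) = 63*(-69 - 12*(-72)) = 63*(-69 + 864) = 63*795 = 50085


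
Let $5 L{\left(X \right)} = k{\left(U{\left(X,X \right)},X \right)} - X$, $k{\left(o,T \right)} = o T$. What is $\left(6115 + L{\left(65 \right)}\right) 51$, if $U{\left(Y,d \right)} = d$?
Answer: $354297$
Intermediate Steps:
$k{\left(o,T \right)} = T o$
$L{\left(X \right)} = - \frac{X}{5} + \frac{X^{2}}{5}$ ($L{\left(X \right)} = \frac{X X - X}{5} = \frac{X^{2} - X}{5} = - \frac{X}{5} + \frac{X^{2}}{5}$)
$\left(6115 + L{\left(65 \right)}\right) 51 = \left(6115 + \frac{1}{5} \cdot 65 \left(-1 + 65\right)\right) 51 = \left(6115 + \frac{1}{5} \cdot 65 \cdot 64\right) 51 = \left(6115 + 832\right) 51 = 6947 \cdot 51 = 354297$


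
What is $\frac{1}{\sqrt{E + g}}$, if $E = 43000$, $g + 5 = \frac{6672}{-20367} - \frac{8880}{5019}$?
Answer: $\frac{\sqrt{5546260596919839531}}{488313264823} \approx 0.0048228$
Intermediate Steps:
$g = - \frac{80606177}{11357997}$ ($g = -5 + \left(\frac{6672}{-20367} - \frac{8880}{5019}\right) = -5 + \left(6672 \left(- \frac{1}{20367}\right) - \frac{2960}{1673}\right) = -5 - \frac{23816192}{11357997} = - \frac{80606177}{11357997} \approx -7.0969$)
$\frac{1}{\sqrt{E + g}} = \frac{1}{\sqrt{43000 - \frac{80606177}{11357997}}} = \frac{1}{\sqrt{\frac{488313264823}{11357997}}} = \frac{1}{\frac{1}{11357997} \sqrt{5546260596919839531}} = \frac{\sqrt{5546260596919839531}}{488313264823}$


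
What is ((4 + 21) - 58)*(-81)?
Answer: 2673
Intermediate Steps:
((4 + 21) - 58)*(-81) = (25 - 58)*(-81) = -33*(-81) = 2673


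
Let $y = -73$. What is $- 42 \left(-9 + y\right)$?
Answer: $3444$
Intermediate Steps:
$- 42 \left(-9 + y\right) = - 42 \left(-9 - 73\right) = \left(-42\right) \left(-82\right) = 3444$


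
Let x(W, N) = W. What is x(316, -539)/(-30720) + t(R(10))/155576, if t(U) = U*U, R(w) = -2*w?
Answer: -1152313/149352960 ≈ -0.0077154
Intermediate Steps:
t(U) = U**2
x(316, -539)/(-30720) + t(R(10))/155576 = 316/(-30720) + (-2*10)**2/155576 = 316*(-1/30720) + (-20)**2*(1/155576) = -79/7680 + 400*(1/155576) = -79/7680 + 50/19447 = -1152313/149352960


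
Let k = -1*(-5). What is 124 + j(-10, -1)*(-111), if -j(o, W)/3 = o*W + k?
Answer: 5119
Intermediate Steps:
k = 5
j(o, W) = -15 - 3*W*o (j(o, W) = -3*(o*W + 5) = -3*(W*o + 5) = -3*(5 + W*o) = -15 - 3*W*o)
124 + j(-10, -1)*(-111) = 124 + (-15 - 3*(-1)*(-10))*(-111) = 124 + (-15 - 30)*(-111) = 124 - 45*(-111) = 124 + 4995 = 5119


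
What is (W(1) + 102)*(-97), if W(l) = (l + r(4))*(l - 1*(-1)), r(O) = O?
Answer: -10864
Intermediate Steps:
W(l) = (1 + l)*(4 + l) (W(l) = (l + 4)*(l - 1*(-1)) = (4 + l)*(l + 1) = (4 + l)*(1 + l) = (1 + l)*(4 + l))
(W(1) + 102)*(-97) = ((4 + 1² + 5*1) + 102)*(-97) = ((4 + 1 + 5) + 102)*(-97) = (10 + 102)*(-97) = 112*(-97) = -10864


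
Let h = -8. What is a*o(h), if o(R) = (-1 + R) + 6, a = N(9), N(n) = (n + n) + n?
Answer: -81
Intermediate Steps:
N(n) = 3*n (N(n) = 2*n + n = 3*n)
a = 27 (a = 3*9 = 27)
o(R) = 5 + R
a*o(h) = 27*(5 - 8) = 27*(-3) = -81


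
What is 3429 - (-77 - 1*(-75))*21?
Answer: 3471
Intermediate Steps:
3429 - (-77 - 1*(-75))*21 = 3429 - (-77 + 75)*21 = 3429 - (-2)*21 = 3429 - 1*(-42) = 3429 + 42 = 3471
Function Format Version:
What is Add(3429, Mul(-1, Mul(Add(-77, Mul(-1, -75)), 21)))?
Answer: 3471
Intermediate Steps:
Add(3429, Mul(-1, Mul(Add(-77, Mul(-1, -75)), 21))) = Add(3429, Mul(-1, Mul(Add(-77, 75), 21))) = Add(3429, Mul(-1, Mul(-2, 21))) = Add(3429, Mul(-1, -42)) = Add(3429, 42) = 3471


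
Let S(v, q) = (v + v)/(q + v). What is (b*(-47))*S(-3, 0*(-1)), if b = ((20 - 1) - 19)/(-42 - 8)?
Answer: 0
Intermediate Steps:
S(v, q) = 2*v/(q + v) (S(v, q) = (2*v)/(q + v) = 2*v/(q + v))
b = 0 (b = (19 - 19)/(-50) = 0*(-1/50) = 0)
(b*(-47))*S(-3, 0*(-1)) = (0*(-47))*(2*(-3)/(0*(-1) - 3)) = 0*(2*(-3)/(0 - 3)) = 0*(2*(-3)/(-3)) = 0*(2*(-3)*(-⅓)) = 0*2 = 0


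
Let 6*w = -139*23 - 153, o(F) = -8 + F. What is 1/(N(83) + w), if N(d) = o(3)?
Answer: -3/1690 ≈ -0.0017751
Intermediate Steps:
N(d) = -5 (N(d) = -8 + 3 = -5)
w = -1675/3 (w = (-139*23 - 153)/6 = (-3197 - 153)/6 = (⅙)*(-3350) = -1675/3 ≈ -558.33)
1/(N(83) + w) = 1/(-5 - 1675/3) = 1/(-1690/3) = -3/1690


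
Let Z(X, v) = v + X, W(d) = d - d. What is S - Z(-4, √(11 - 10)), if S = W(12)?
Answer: 3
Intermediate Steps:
W(d) = 0
S = 0
Z(X, v) = X + v
S - Z(-4, √(11 - 10)) = 0 - (-4 + √(11 - 10)) = 0 - (-4 + √1) = 0 - (-4 + 1) = 0 - 1*(-3) = 0 + 3 = 3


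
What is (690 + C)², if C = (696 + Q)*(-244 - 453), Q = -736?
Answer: 816244900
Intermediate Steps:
C = 27880 (C = (696 - 736)*(-244 - 453) = -40*(-697) = 27880)
(690 + C)² = (690 + 27880)² = 28570² = 816244900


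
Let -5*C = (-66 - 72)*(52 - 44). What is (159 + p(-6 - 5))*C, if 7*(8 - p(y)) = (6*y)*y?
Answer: 489072/35 ≈ 13973.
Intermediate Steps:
p(y) = 8 - 6*y**2/7 (p(y) = 8 - 6*y*y/7 = 8 - 6*y**2/7)
C = 1104/5 (C = -(-66 - 72)*(52 - 44)/5 = -(-138)*8/5 = -1/5*(-1104) = 1104/5 ≈ 220.80)
(159 + p(-6 - 5))*C = (159 + (8 - 6*(-6 - 5)**2/7))*(1104/5) = (159 + (8 - 6/7*(-11)**2))*(1104/5) = (159 + (8 - 6/7*121))*(1104/5) = (159 + (8 - 726/7))*(1104/5) = (159 - 670/7)*(1104/5) = (443/7)*(1104/5) = 489072/35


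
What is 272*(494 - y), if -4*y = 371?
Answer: 159596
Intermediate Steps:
y = -371/4 (y = -¼*371 = -371/4 ≈ -92.750)
272*(494 - y) = 272*(494 - 1*(-371/4)) = 272*(494 + 371/4) = 272*(2347/4) = 159596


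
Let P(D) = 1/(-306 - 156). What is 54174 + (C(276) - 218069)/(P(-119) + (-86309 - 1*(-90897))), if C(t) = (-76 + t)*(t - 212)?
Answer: 114735355692/2119655 ≈ 54129.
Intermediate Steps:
C(t) = (-212 + t)*(-76 + t) (C(t) = (-76 + t)*(-212 + t) = (-212 + t)*(-76 + t))
P(D) = -1/462 (P(D) = 1/(-462) = -1/462)
54174 + (C(276) - 218069)/(P(-119) + (-86309 - 1*(-90897))) = 54174 + ((16112 + 276**2 - 288*276) - 218069)/(-1/462 + (-86309 - 1*(-90897))) = 54174 + ((16112 + 76176 - 79488) - 218069)/(-1/462 + (-86309 + 90897)) = 54174 + (12800 - 218069)/(-1/462 + 4588) = 54174 - 205269/2119655/462 = 54174 - 205269*462/2119655 = 54174 - 94834278/2119655 = 114735355692/2119655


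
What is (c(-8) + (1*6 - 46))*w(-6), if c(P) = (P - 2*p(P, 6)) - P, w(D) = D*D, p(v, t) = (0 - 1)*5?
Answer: -1080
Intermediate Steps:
p(v, t) = -5 (p(v, t) = -1*5 = -5)
w(D) = D²
c(P) = 10 (c(P) = (P - 2*(-5)) - P = (P + 10) - P = (10 + P) - P = 10)
(c(-8) + (1*6 - 46))*w(-6) = (10 + (1*6 - 46))*(-6)² = (10 + (6 - 46))*36 = (10 - 40)*36 = -30*36 = -1080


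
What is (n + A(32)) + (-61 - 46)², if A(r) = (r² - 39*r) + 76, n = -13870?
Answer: -2569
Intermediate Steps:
A(r) = 76 + r² - 39*r
(n + A(32)) + (-61 - 46)² = (-13870 + (76 + 32² - 39*32)) + (-61 - 46)² = (-13870 + (76 + 1024 - 1248)) + (-107)² = (-13870 - 148) + 11449 = -14018 + 11449 = -2569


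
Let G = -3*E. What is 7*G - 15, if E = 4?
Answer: -99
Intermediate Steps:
G = -12 (G = -3*4 = -12)
7*G - 15 = 7*(-12) - 15 = -84 - 15 = -99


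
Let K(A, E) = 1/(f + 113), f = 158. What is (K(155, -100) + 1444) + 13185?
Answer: 3964460/271 ≈ 14629.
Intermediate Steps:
K(A, E) = 1/271 (K(A, E) = 1/(158 + 113) = 1/271)
(K(155, -100) + 1444) + 13185 = (1/271 + 1444) + 13185 = 391325/271 + 13185 = 3964460/271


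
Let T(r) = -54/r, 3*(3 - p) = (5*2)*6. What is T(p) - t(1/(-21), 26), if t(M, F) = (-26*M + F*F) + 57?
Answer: -260989/357 ≈ -731.06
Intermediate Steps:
t(M, F) = 57 + F² - 26*M (t(M, F) = (-26*M + F²) + 57 = (F² - 26*M) + 57 = 57 + F² - 26*M)
p = -17 (p = 3 - 5*2*6/3 = 3 - 10*6/3 = 3 - ⅓*60 = 3 - 20 = -17)
T(p) - t(1/(-21), 26) = -54/(-17) - (57 + 26² - 26/(-21)) = -54*(-1/17) - (57 + 676 - 26*(-1/21)) = 54/17 - (57 + 676 + 26/21) = 54/17 - 1*15419/21 = 54/17 - 15419/21 = -260989/357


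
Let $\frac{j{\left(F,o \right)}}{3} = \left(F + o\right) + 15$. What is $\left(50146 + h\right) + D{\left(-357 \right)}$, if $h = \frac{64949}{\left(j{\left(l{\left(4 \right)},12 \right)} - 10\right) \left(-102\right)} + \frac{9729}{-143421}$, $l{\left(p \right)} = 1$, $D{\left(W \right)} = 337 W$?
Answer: $- \frac{25321254114475}{360847236} \approx -70172.0$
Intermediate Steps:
$j{\left(F,o \right)} = 45 + 3 F + 3 o$ ($j{\left(F,o \right)} = 3 \left(\left(F + o\right) + 15\right) = 3 \left(15 + F + o\right) = 45 + 3 F + 3 o$)
$h = - \frac{3129495007}{360847236}$ ($h = \frac{64949}{\left(\left(45 + 3 \cdot 1 + 3 \cdot 12\right) - 10\right) \left(-102\right)} + \frac{9729}{-143421} = \frac{64949}{\left(\left(45 + 3 + 36\right) - 10\right) \left(-102\right)} + 9729 \left(- \frac{1}{143421}\right) = \frac{64949}{\left(84 - 10\right) \left(-102\right)} - \frac{3243}{47807} = \frac{64949}{74 \left(-102\right)} - \frac{3243}{47807} = \frac{64949}{-7548} - \frac{3243}{47807} = 64949 \left(- \frac{1}{7548}\right) - \frac{3243}{47807} = - \frac{64949}{7548} - \frac{3243}{47807} = - \frac{3129495007}{360847236} \approx -8.6726$)
$\left(50146 + h\right) + D{\left(-357 \right)} = \left(50146 - \frac{3129495007}{360847236}\right) + 337 \left(-357\right) = \frac{18091916001449}{360847236} - 120309 = - \frac{25321254114475}{360847236}$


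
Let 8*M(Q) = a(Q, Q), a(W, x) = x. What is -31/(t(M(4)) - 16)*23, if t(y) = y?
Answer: 46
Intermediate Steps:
M(Q) = Q/8
-31/(t(M(4)) - 16)*23 = -31/((⅛)*4 - 16)*23 = -31/(½ - 16)*23 = -31/(-31/2)*23 = -31*(-2/31)*23 = 2*23 = 46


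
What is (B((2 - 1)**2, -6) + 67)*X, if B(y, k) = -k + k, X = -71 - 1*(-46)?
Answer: -1675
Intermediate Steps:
X = -25 (X = -71 + 46 = -25)
B(y, k) = 0
(B((2 - 1)**2, -6) + 67)*X = (0 + 67)*(-25) = 67*(-25) = -1675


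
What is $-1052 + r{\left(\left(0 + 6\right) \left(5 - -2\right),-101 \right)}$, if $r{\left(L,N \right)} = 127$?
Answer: $-925$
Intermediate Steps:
$-1052 + r{\left(\left(0 + 6\right) \left(5 - -2\right),-101 \right)} = -1052 + 127 = -925$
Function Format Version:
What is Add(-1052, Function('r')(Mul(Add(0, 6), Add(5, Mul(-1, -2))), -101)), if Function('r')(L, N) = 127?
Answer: -925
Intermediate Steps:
Add(-1052, Function('r')(Mul(Add(0, 6), Add(5, Mul(-1, -2))), -101)) = Add(-1052, 127) = -925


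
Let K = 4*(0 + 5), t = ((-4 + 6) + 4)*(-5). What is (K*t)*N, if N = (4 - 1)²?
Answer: -5400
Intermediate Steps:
t = -30 (t = (2 + 4)*(-5) = 6*(-5) = -30)
K = 20 (K = 4*5 = 20)
N = 9 (N = 3² = 9)
(K*t)*N = (20*(-30))*9 = -600*9 = -5400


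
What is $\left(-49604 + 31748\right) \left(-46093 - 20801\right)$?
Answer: $1194459264$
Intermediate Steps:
$\left(-49604 + 31748\right) \left(-46093 - 20801\right) = \left(-17856\right) \left(-66894\right) = 1194459264$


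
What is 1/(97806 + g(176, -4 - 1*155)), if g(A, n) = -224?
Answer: 1/97582 ≈ 1.0248e-5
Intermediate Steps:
1/(97806 + g(176, -4 - 1*155)) = 1/(97806 - 224) = 1/97582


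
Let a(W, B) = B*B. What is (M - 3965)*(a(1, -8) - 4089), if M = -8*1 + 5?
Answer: 15971200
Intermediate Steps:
M = -3 (M = -8 + 5 = -3)
a(W, B) = B²
(M - 3965)*(a(1, -8) - 4089) = (-3 - 3965)*((-8)² - 4089) = -3968*(64 - 4089) = -3968*(-4025) = 15971200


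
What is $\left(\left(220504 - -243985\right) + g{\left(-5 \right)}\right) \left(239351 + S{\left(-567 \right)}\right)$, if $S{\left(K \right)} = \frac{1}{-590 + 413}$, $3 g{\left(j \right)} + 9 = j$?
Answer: $\frac{59033811920078}{531} \approx 1.1117 \cdot 10^{11}$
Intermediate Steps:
$g{\left(j \right)} = -3 + \frac{j}{3}$
$S{\left(K \right)} = - \frac{1}{177}$ ($S{\left(K \right)} = \frac{1}{-177} = - \frac{1}{177}$)
$\left(\left(220504 - -243985\right) + g{\left(-5 \right)}\right) \left(239351 + S{\left(-567 \right)}\right) = \left(\left(220504 - -243985\right) + \left(-3 + \frac{1}{3} \left(-5\right)\right)\right) \left(239351 - \frac{1}{177}\right) = \left(\left(220504 + 243985\right) - \frac{14}{3}\right) \frac{42365126}{177} = \left(464489 - \frac{14}{3}\right) \frac{42365126}{177} = \frac{1393453}{3} \cdot \frac{42365126}{177} = \frac{59033811920078}{531}$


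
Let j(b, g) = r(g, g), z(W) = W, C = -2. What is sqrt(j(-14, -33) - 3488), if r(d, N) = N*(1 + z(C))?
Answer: I*sqrt(3455) ≈ 58.779*I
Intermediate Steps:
r(d, N) = -N (r(d, N) = N*(1 - 2) = N*(-1) = -N)
j(b, g) = -g
sqrt(j(-14, -33) - 3488) = sqrt(-1*(-33) - 3488) = sqrt(33 - 3488) = sqrt(-3455) = I*sqrt(3455)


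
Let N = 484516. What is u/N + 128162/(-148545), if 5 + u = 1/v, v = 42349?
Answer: -657439452173522/761990101259445 ≈ -0.86279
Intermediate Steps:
u = -211744/42349 (u = -5 + 1/42349 = -211744/42349 ≈ -5.0000)
u/N + 128162/(-148545) = -211744/42349/484516 + 128162/(-148545) = -211744/42349*1/484516 + 128162*(-1/148545) = -52936/5129692021 - 128162/148545 = -657439452173522/761990101259445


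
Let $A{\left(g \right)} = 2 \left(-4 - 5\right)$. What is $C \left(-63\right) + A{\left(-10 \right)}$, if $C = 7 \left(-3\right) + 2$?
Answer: $1179$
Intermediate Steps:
$C = -19$ ($C = -21 + 2 = -19$)
$A{\left(g \right)} = -18$ ($A{\left(g \right)} = 2 \left(-9\right) = -18$)
$C \left(-63\right) + A{\left(-10 \right)} = \left(-19\right) \left(-63\right) - 18 = 1197 - 18 = 1179$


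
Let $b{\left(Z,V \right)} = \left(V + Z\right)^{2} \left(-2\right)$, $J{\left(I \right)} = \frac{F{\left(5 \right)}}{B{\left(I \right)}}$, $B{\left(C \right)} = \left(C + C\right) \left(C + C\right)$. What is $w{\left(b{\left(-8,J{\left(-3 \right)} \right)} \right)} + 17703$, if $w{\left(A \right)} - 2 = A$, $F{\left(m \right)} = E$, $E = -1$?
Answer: $\frac{11389319}{648} \approx 17576.0$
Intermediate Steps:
$B{\left(C \right)} = 4 C^{2}$ ($B{\left(C \right)} = 2 C 2 C = 4 C^{2}$)
$F{\left(m \right)} = -1$
$J{\left(I \right)} = - \frac{1}{4 I^{2}}$
$b{\left(Z,V \right)} = - 2 \left(V + Z\right)^{2}$
$w{\left(A \right)} = 2 + A$
$w{\left(b{\left(-8,J{\left(-3 \right)} \right)} \right)} + 17703 = \left(2 - 2 \left(- \frac{1}{4 \cdot 9} - 8\right)^{2}\right) + 17703 = \left(2 - 2 \left(\left(- \frac{1}{4}\right) \frac{1}{9} - 8\right)^{2}\right) + 17703 = \left(2 - 2 \left(- \frac{1}{36} - 8\right)^{2}\right) + 17703 = \left(2 - 2 \left(- \frac{289}{36}\right)^{2}\right) + 17703 = \left(2 - \frac{83521}{648}\right) + 17703 = - \frac{82225}{648} + 17703 = \frac{11389319}{648}$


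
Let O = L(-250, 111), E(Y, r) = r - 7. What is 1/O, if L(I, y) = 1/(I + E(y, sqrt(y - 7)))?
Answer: -257 + 2*sqrt(26) ≈ -246.80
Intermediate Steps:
E(Y, r) = -7 + r
L(I, y) = 1/(-7 + I + sqrt(-7 + y)) (L(I, y) = 1/(I + (-7 + sqrt(y - 7))) = 1/(I + (-7 + sqrt(-7 + y))) = 1/(-7 + I + sqrt(-7 + y)))
O = 1/(-257 + 2*sqrt(26)) (O = 1/(-7 - 250 + sqrt(-7 + 111)) = 1/(-7 - 250 + sqrt(104)) = 1/(-7 - 250 + 2*sqrt(26)) = 1/(-257 + 2*sqrt(26)) ≈ -0.0040518)
1/O = 1/(-257/65945 - 2*sqrt(26)/65945)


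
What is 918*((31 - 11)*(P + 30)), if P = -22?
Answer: 146880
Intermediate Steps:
918*((31 - 11)*(P + 30)) = 918*((31 - 11)*(-22 + 30)) = 918*(20*8) = 918*160 = 146880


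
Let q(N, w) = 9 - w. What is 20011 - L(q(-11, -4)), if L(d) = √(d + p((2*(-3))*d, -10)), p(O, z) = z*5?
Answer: 20011 - I*√37 ≈ 20011.0 - 6.0828*I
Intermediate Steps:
p(O, z) = 5*z
L(d) = √(-50 + d) (L(d) = √(d + 5*(-10)) = √(d - 50) = √(-50 + d))
20011 - L(q(-11, -4)) = 20011 - √(-50 + (9 - 1*(-4))) = 20011 - √(-50 + (9 + 4)) = 20011 - √(-50 + 13) = 20011 - √(-37) = 20011 - I*√37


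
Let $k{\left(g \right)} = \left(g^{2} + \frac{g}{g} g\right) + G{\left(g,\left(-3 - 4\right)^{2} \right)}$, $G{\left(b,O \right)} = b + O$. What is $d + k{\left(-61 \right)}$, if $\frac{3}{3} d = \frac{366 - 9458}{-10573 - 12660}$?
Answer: $\frac{84763076}{23233} \approx 3648.4$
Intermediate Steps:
$G{\left(b,O \right)} = O + b$
$k{\left(g \right)} = 49 + g^{2} + 2 g$ ($k{\left(g \right)} = \left(g^{2} + \frac{g}{g} g\right) + \left(\left(-3 - 4\right)^{2} + g\right) = \left(g^{2} + 1 g\right) + \left(\left(-7\right)^{2} + g\right) = \left(g^{2} + g\right) + \left(49 + g\right) = \left(g + g^{2}\right) + \left(49 + g\right) = 49 + g^{2} + 2 g$)
$d = \frac{9092}{23233}$ ($d = \frac{366 - 9458}{-10573 - 12660} = - \frac{9092}{-23233} = \left(-9092\right) \left(- \frac{1}{23233}\right) = \frac{9092}{23233} \approx 0.39134$)
$d + k{\left(-61 \right)} = \frac{9092}{23233} + \left(49 + \left(-61\right)^{2} + 2 \left(-61\right)\right) = \frac{9092}{23233} + \left(49 + 3721 - 122\right) = \frac{9092}{23233} + 3648 = \frac{84763076}{23233}$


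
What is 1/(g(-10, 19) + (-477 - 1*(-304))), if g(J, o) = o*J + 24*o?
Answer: 1/93 ≈ 0.010753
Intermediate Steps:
g(J, o) = 24*o + J*o (g(J, o) = J*o + 24*o = 24*o + J*o)
1/(g(-10, 19) + (-477 - 1*(-304))) = 1/(19*(24 - 10) + (-477 - 1*(-304))) = 1/(19*14 + (-477 + 304)) = 1/(266 - 173) = 1/93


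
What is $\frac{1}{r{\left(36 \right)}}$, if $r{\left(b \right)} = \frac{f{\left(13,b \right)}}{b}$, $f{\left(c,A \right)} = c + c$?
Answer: $\frac{18}{13} \approx 1.3846$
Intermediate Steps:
$f{\left(c,A \right)} = 2 c$
$r{\left(b \right)} = \frac{26}{b}$ ($r{\left(b \right)} = \frac{2 \cdot 13}{b} = \frac{26}{b}$)
$\frac{1}{r{\left(36 \right)}} = \frac{1}{26 \cdot \frac{1}{36}} = \frac{1}{\frac{13}{18}} = \frac{18}{13}$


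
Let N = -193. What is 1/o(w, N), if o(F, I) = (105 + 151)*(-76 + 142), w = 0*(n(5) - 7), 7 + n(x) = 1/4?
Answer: 1/16896 ≈ 5.9186e-5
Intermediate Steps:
n(x) = -27/4 (n(x) = -7 + 1/4 = -27/4)
w = 0 (w = 0*(-27/4 - 7) = 0*(-55/4) = 0)
o(F, I) = 16896 (o(F, I) = 256*66 = 16896)
1/o(w, N) = 1/16896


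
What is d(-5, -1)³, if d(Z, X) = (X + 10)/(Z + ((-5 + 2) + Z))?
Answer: -729/2197 ≈ -0.33182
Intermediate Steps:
d(Z, X) = (10 + X)/(-3 + 2*Z) (d(Z, X) = (10 + X)/(Z + (-3 + Z)) = (10 + X)/(-3 + 2*Z))
d(-5, -1)³ = ((10 - 1)/(-3 + 2*(-5)))³ = (9/(-3 - 10))³ = (9/(-13))³ = (-1/13*9)³ = (-9/13)³ = -729/2197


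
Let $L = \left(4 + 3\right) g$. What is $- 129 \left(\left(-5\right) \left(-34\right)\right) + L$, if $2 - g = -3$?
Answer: $-21895$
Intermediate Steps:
$g = 5$ ($g = 2 - -3 = 2 + 3 = 5$)
$L = 35$ ($L = \left(4 + 3\right) 5 = 7 \cdot 5 = 35$)
$- 129 \left(\left(-5\right) \left(-34\right)\right) + L = - 129 \left(\left(-5\right) \left(-34\right)\right) + 35 = \left(-129\right) 170 + 35 = -21930 + 35 = -21895$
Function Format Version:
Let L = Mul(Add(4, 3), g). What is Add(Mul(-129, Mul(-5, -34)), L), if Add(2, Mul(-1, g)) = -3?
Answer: -21895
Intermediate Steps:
g = 5 (g = Add(2, Mul(-1, -3)) = Add(2, 3) = 5)
L = 35 (L = Mul(Add(4, 3), 5) = Mul(7, 5) = 35)
Add(Mul(-129, Mul(-5, -34)), L) = Add(Mul(-129, Mul(-5, -34)), 35) = Add(Mul(-129, 170), 35) = Add(-21930, 35) = -21895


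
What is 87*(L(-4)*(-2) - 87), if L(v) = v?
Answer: -6873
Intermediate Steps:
87*(L(-4)*(-2) - 87) = 87*(-4*(-2) - 87) = 87*(8 - 87) = 87*(-79) = -6873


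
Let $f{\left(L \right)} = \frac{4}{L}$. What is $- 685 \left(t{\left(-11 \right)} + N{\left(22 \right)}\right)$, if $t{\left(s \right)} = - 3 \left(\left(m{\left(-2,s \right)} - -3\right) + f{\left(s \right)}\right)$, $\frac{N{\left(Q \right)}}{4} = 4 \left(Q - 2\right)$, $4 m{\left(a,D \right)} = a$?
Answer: $- \frac{4725815}{22} \approx -2.1481 \cdot 10^{5}$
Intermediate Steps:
$m{\left(a,D \right)} = \frac{a}{4}$
$N{\left(Q \right)} = -32 + 16 Q$ ($N{\left(Q \right)} = 4 \cdot 4 \left(Q - 2\right) = 4 \cdot 4 \left(-2 + Q\right) = 4 \left(-8 + 4 Q\right) = -32 + 16 Q$)
$t{\left(s \right)} = - \frac{15}{2} - \frac{12}{s}$ ($t{\left(s \right)} = - 3 \left(\left(\frac{1}{4} \left(-2\right) - -3\right) + \frac{4}{s}\right) = - 3 \left(\left(- \frac{1}{2} + 3\right) + \frac{4}{s}\right) = - 3 \left(\frac{5}{2} + \frac{4}{s}\right) = - \frac{15}{2} - \frac{12}{s}$)
$- 685 \left(t{\left(-11 \right)} + N{\left(22 \right)}\right) = - 685 \left(\left(- \frac{15}{2} - \frac{12}{-11}\right) + \left(-32 + 16 \cdot 22\right)\right) = - 685 \left(\left(- \frac{15}{2} - - \frac{12}{11}\right) + \left(-32 + 352\right)\right) = - 685 \left(\left(- \frac{15}{2} + \frac{12}{11}\right) + 320\right) = - 685 \left(- \frac{141}{22} + 320\right) = \left(-685\right) \frac{6899}{22} = - \frac{4725815}{22}$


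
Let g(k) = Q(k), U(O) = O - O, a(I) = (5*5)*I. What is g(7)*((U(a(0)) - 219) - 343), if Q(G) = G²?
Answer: -27538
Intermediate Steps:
a(I) = 25*I
U(O) = 0
g(k) = k²
g(7)*((U(a(0)) - 219) - 343) = 7²*((0 - 219) - 343) = 49*(-219 - 343) = 49*(-562) = -27538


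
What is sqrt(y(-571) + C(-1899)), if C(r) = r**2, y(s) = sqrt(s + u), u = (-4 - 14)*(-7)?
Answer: sqrt(3606201 + I*sqrt(445)) ≈ 1899.0 + 0.006*I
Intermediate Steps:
u = 126 (u = -18*(-7) = 126)
y(s) = sqrt(126 + s) (y(s) = sqrt(s + 126) = sqrt(126 + s))
sqrt(y(-571) + C(-1899)) = sqrt(sqrt(126 - 571) + (-1899)**2) = sqrt(sqrt(-445) + 3606201) = sqrt(I*sqrt(445) + 3606201) = sqrt(3606201 + I*sqrt(445))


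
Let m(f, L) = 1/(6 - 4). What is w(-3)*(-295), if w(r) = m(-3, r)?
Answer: -295/2 ≈ -147.50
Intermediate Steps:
m(f, L) = 1/2
w(r) = 1/2
w(-3)*(-295) = (1/2)*(-295) = -295/2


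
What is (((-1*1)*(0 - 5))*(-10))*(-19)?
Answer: 950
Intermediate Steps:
(((-1*1)*(0 - 5))*(-10))*(-19) = (-1*(-5)*(-10))*(-19) = (5*(-10))*(-19) = -50*(-19) = 950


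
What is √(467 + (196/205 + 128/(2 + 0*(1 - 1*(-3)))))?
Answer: √22355455/205 ≈ 23.064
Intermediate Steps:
√(467 + (196/205 + 128/(2 + 0*(1 - 1*(-3))))) = √(467 + (196*(1/205) + 128/(2 + 0*(1 + 3)))) = √(467 + (196/205 + 128/(2 + 0*4))) = √(467 + (196/205 + 128/(2 + 0))) = √(467 + (196/205 + 128/2)) = √(467 + (196/205 + 128*(½))) = √(467 + (196/205 + 64)) = √(467 + 13316/205) = √(109051/205) = √22355455/205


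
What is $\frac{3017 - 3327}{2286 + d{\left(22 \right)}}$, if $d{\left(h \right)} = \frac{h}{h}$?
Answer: $- \frac{310}{2287} \approx -0.13555$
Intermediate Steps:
$d{\left(h \right)} = 1$
$\frac{3017 - 3327}{2286 + d{\left(22 \right)}} = \frac{3017 - 3327}{2286 + 1} = - \frac{310}{2287}$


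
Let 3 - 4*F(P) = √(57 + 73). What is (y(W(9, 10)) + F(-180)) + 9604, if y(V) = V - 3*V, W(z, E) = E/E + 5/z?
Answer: 345659/36 - √130/4 ≈ 9598.8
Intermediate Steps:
F(P) = ¾ - √130/4 (F(P) = ¾ - √(57 + 73)/4 = ¾ - √130/4)
W(z, E) = 1 + 5/z
y(V) = -2*V
(y(W(9, 10)) + F(-180)) + 9604 = (-2*(5 + 9)/9 + (¾ - √130/4)) + 9604 = (-2*14/9 + (¾ - √130/4)) + 9604 = (-28/9 + (¾ - √130/4)) + 9604 = (-85/36 - √130/4) + 9604 = 345659/36 - √130/4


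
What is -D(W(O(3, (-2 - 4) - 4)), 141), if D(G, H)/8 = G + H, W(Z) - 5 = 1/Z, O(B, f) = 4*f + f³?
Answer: -151839/130 ≈ -1168.0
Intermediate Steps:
O(B, f) = f³ + 4*f
W(Z) = 5 + 1/Z
D(G, H) = 8*G + 8*H (D(G, H) = 8*(G + H) = 8*G + 8*H)
-D(W(O(3, (-2 - 4) - 4)), 141) = -(8*(5 + 1/(((-2 - 4) - 4)*(4 + ((-2 - 4) - 4)²))) + 8*141) = -(8*(5 + 1/((-6 - 4)*(4 + (-6 - 4)²))) + 1128) = -(8*(5 + 1/(-10*(4 + (-10)²))) + 1128) = -(8*(5 + 1/(-10*(4 + 100))) + 1128) = -(8*(5 + 1/(-10*104)) + 1128) = -(8*(5 + 1/(-1040)) + 1128) = -(8*(5 - 1/1040) + 1128) = -(8*(5199/1040) + 1128) = -(5199/130 + 1128) = -1*151839/130 = -151839/130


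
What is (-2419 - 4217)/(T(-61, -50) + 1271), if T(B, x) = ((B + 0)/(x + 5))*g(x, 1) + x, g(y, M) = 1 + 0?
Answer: -21330/3929 ≈ -5.4289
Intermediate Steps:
g(y, M) = 1
T(B, x) = x + B/(5 + x) (T(B, x) = ((B + 0)/(x + 5))*1 + x = (B/(5 + x))*1 + x = B/(5 + x) + x = x + B/(5 + x))
(-2419 - 4217)/(T(-61, -50) + 1271) = (-2419 - 4217)/((-61 + (-50)**2 + 5*(-50))/(5 - 50) + 1271) = -6636/((-61 + 2500 - 250)/(-45) + 1271) = -6636/(-1/45*2189 + 1271) = -6636/(-2189/45 + 1271) = -6636/55006/45 = -6636*45/55006 = -21330/3929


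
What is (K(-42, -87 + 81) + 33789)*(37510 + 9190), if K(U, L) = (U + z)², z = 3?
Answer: 1648977000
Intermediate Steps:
K(U, L) = (3 + U)² (K(U, L) = (U + 3)² = (3 + U)²)
(K(-42, -87 + 81) + 33789)*(37510 + 9190) = ((3 - 42)² + 33789)*(37510 + 9190) = ((-39)² + 33789)*46700 = (1521 + 33789)*46700 = 35310*46700 = 1648977000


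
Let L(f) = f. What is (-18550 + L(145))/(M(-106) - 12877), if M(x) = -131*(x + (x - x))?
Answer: -18405/1009 ≈ -18.241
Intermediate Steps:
M(x) = -131*x (M(x) = -131*(x + 0) = -131*x)
(-18550 + L(145))/(M(-106) - 12877) = (-18550 + 145)/(-131*(-106) - 12877) = -18405/(13886 - 12877) = -18405/1009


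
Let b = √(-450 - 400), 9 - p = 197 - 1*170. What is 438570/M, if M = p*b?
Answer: 4873*I*√34/34 ≈ 835.71*I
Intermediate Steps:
p = -18 (p = 9 - (197 - 1*170) = 9 - (197 - 170) = 9 - 1*27 = 9 - 27 = -18)
b = 5*I*√34 (b = √(-850) = 5*I*√34 ≈ 29.155*I)
M = -90*I*√34 ≈ -524.79*I
438570/M = 438570/((-90*I*√34)) = 438570*(I*√34/3060) = 4873*I*√34/34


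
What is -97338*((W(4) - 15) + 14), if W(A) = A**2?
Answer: -1460070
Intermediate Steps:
-97338*((W(4) - 15) + 14) = -97338*((4**2 - 15) + 14) = -97338*((16 - 15) + 14) = -97338*(1 + 14) = -97338*15 = -1460070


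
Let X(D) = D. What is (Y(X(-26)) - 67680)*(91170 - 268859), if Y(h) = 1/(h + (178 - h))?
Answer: 2140626312871/178 ≈ 1.2026e+10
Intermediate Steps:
Y(h) = 1/178
(Y(X(-26)) - 67680)*(91170 - 268859) = (1/178 - 67680)*(91170 - 268859) = -12047039/178*(-177689) = 2140626312871/178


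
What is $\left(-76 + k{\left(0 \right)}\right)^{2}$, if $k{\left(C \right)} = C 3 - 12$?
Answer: $7744$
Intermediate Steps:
$k{\left(C \right)} = -12 + 3 C$ ($k{\left(C \right)} = 3 C - 12 = -12 + 3 C$)
$\left(-76 + k{\left(0 \right)}\right)^{2} = \left(-76 + \left(-12 + 3 \cdot 0\right)\right)^{2} = \left(-76 + \left(-12 + 0\right)\right)^{2} = \left(-76 - 12\right)^{2} = \left(-88\right)^{2} = 7744$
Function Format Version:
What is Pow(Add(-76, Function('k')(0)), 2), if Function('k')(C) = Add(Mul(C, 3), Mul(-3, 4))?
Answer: 7744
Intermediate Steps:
Function('k')(C) = Add(-12, Mul(3, C)) (Function('k')(C) = Add(Mul(3, C), -12) = Add(-12, Mul(3, C)))
Pow(Add(-76, Function('k')(0)), 2) = Pow(Add(-76, Add(-12, Mul(3, 0))), 2) = Pow(Add(-76, Add(-12, 0)), 2) = Pow(Add(-76, -12), 2) = Pow(-88, 2) = 7744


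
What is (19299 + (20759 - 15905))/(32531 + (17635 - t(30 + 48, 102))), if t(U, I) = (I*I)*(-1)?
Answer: 8051/20190 ≈ 0.39876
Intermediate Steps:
t(U, I) = -I² (t(U, I) = I²*(-1) = -I²)
(19299 + (20759 - 15905))/(32531 + (17635 - t(30 + 48, 102))) = (19299 + (20759 - 15905))/(32531 + (17635 - (-1)*102²)) = (19299 + 4854)/(32531 + (17635 - (-1)*10404)) = 24153/(32531 + (17635 - 1*(-10404))) = 24153/(32531 + (17635 + 10404)) = 24153/(32531 + 28039) = 24153/60570 = 24153*(1/60570) = 8051/20190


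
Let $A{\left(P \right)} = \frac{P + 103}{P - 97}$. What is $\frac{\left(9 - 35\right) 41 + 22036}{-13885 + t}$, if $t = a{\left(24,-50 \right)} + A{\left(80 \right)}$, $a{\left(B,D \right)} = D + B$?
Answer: $- \frac{11883}{7889} \approx -1.5063$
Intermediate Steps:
$a{\left(B,D \right)} = B + D$
$A{\left(P \right)} = \frac{103 + P}{-97 + P}$
$t = - \frac{625}{17}$ ($t = \left(24 - 50\right) + \frac{103 + 80}{-97 + 80} = -26 + \frac{1}{-17} \cdot 183 = -26 - \frac{183}{17} = - \frac{625}{17} \approx -36.765$)
$\frac{\left(9 - 35\right) 41 + 22036}{-13885 + t} = \frac{\left(9 - 35\right) 41 + 22036}{-13885 - \frac{625}{17}} = \frac{\left(-26\right) 41 + 22036}{- \frac{236670}{17}} = \left(-1066 + 22036\right) \left(- \frac{17}{236670}\right) = 20970 \left(- \frac{17}{236670}\right) = - \frac{11883}{7889}$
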